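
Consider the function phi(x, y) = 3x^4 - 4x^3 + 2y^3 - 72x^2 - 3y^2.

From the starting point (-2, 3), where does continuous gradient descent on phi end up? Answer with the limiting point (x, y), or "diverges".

(-3, 1)

phi is separable, so gradient descent decouples: x follows -∂phi/∂x, y follows -∂phi/∂y.
∂phi/∂x = 12x(x - 4)(x + 3); at x=-2 this is 144, so x decreases.
∂phi/∂y = 6y(y - 1); at y=3 this is 36, so y decreases.
x converges to its nearest critical value -3 (a local min of the x-part); y converges to 1. The iterate converges to (-3, 1).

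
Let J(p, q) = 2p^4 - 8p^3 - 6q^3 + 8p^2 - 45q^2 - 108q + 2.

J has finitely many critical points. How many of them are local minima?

J separates as a function of p plus a function of q, so ∇J=0 decouples.
∂J/∂p = 8p(p - 2)(p - 1) = 0 at p ∈ {0, 1, 2}; ∂J/∂q = -18(q + 2)(q + 3) = 0 at q ∈ {-3, -2}.
The Hessian is diagonal: diag(J_pp, J_qq). Second derivatives: J_pp(0)=16, J_pp(1)=-8, J_pp(2)=16; J_qq(-3)=18, J_qq(-2)=-18.
Local minima occur where both diagonal entries positive: (0, -3), (2, -3). Count: 2.

2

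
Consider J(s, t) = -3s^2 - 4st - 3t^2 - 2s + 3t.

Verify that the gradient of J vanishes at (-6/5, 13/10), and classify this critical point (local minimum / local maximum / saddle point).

∇J = (-6s - 4t - 2, -4s - 6t + 3); substituting (-6/5, 13/10) gives ∇J = (0, 0), so (-6/5, 13/10) is indeed a critical point.
The Hessian of J is constant: H = [[-6, -4], [-4, -6]].
det(H) = (-6)·(-6) − (-4)² = 20.
det(H) > 0 and tr(H) = -12 < 0, so H is negative definite and the point is a local maximum.

local maximum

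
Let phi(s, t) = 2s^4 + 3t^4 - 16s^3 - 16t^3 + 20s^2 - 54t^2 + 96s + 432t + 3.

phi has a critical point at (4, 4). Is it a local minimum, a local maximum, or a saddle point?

The mixed partial ∂²phi/∂s∂t is 0, so the Hessian at any point is diag(phi_ss, phi_tt) = diag(8(3s^2 - 12s + 5), 12(3t^2 - 8t - 9)).
At (4, 4): H = diag(40, 84).
Both eigenvalues are positive, so H is positive definite: a local minimum.

local minimum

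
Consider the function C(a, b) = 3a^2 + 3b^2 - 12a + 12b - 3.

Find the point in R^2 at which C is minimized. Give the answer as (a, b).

C(a,b) separates as P(a) + Q(b) − 3, so its minimum is min P + min Q − 3.
P'(a) = 6a - 12 vanishes at a ∈ {2}; Q'(b) = 6b + 12 vanishes at b ∈ {-2}.
Local minima of P (where P''>0): P(2)=-12. Local minima of Q: Q(-2)=-12.
So the global minimum of C is P(2) + Q(-2) − 3 = -12 − 12 − 3 = -27, attained at (2, -2).

(2, -2)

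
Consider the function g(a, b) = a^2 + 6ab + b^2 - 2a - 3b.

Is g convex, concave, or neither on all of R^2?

neither

g is quadratic, so its Hessian is the constant matrix H = [[2, 6], [6, 2]].
det(H) = -32, tr(H) = 4.
det(H) < 0, so H is indefinite: neither convex nor concave.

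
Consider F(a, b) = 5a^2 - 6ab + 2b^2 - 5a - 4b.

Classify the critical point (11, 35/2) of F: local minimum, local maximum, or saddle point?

The Hessian of F is constant: H = [[10, -6], [-6, 4]].
det(H) = 10·4 − (-6)² = 4.
det(H) > 0 and tr(H) = 14 > 0, so H is positive definite and the point is a local minimum.

local minimum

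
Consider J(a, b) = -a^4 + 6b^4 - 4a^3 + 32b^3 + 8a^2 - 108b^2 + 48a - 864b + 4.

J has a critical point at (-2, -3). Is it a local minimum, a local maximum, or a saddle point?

The mixed partial ∂²J/∂a∂b is 0, so the Hessian at any point is diag(J_aa, J_bb) = diag(4(-3a^2 - 6a + 4), 24(3b^2 + 8b - 9)).
At (-2, -3): H = diag(16, -144).
The eigenvalues have opposite signs, so H is indefinite: a saddle point.

saddle point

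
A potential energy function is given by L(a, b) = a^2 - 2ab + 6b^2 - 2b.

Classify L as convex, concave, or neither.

L is quadratic, so its Hessian is the constant matrix H = [[2, -2], [-2, 12]].
det(H) = 20, tr(H) = 14.
det(H) > 0 and tr(H) > 0, so H is positive definite everywhere: convex.

convex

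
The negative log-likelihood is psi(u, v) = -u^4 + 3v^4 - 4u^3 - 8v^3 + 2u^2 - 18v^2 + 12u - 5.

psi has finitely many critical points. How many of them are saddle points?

5

psi separates as a function of u plus a function of v, so ∇psi=0 decouples.
∂psi/∂u = -4(u - 1)(u + 1)(u + 3) = 0 at u ∈ {-3, -1, 1}; ∂psi/∂v = 12v(v - 3)(v + 1) = 0 at v ∈ {-1, 0, 3}.
The Hessian is diagonal: diag(psi_uu, psi_vv). Second derivatives: psi_uu(-3)=-32, psi_uu(-1)=16, psi_uu(1)=-32; psi_vv(-1)=48, psi_vv(0)=-36, psi_vv(3)=144.
Saddle points occur where the two diagonal entries have opposite signs: (-3, -1), (-3, 3), (-1, 0), (1, -1), (1, 3). Count: 5.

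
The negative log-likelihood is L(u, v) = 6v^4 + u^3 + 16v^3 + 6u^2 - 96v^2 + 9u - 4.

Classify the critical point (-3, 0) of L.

local maximum

The mixed partial ∂²L/∂u∂v is 0, so the Hessian at any point is diag(L_uu, L_vv) = diag(6(u + 2), 24(3v^2 + 4v - 8)).
At (-3, 0): H = diag(-6, -192).
Both eigenvalues are negative, so H is negative definite: a local maximum.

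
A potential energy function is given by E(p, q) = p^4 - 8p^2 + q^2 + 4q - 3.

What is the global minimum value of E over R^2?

E(p,q) separates as A(p) + B(q) − 3, so its minimum is min A + min B − 3.
A'(p) = 4p(p - 2)(p + 2) vanishes at p ∈ {-2, 0, 2}; B'(q) = 2q + 4 vanishes at q ∈ {-2}.
Local minima of A (where A''>0): A(-2)=-16, A(2)=-16. Local minima of B: B(-2)=-4.
So the global minimum of E is A(-2) + B(-2) − 3 = -16 − 4 − 3 = -23, attained at (-2, -2).

-23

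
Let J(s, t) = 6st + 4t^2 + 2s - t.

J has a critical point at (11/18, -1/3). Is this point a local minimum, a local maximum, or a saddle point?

saddle point

The Hessian of J is constant: H = [[0, 6], [6, 8]].
det(H) = 0·8 − 6² = -36.
Since det(H) < 0, H is indefinite and the critical point is a saddle point.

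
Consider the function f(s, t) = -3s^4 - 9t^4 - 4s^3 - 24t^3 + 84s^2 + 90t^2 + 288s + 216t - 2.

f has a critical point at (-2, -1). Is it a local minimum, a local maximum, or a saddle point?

The mixed partial ∂²f/∂s∂t is 0, so the Hessian at any point is diag(f_ss, f_tt) = diag(12(-3s^2 - 2s + 14), 36(-3t^2 - 4t + 5)).
At (-2, -1): H = diag(72, 216).
Both eigenvalues are positive, so H is positive definite: a local minimum.

local minimum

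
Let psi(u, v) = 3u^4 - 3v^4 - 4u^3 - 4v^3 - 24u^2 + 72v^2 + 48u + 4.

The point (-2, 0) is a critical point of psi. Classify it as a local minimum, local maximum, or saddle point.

local minimum

The mixed partial ∂²psi/∂u∂v is 0, so the Hessian at any point is diag(psi_uu, psi_vv) = diag(12(3u^2 - 2u - 4), 12(-3v^2 - 2v + 12)).
At (-2, 0): H = diag(144, 144).
Both eigenvalues are positive, so H is positive definite: a local minimum.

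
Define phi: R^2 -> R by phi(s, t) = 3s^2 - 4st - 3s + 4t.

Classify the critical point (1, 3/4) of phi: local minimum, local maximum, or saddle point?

saddle point

The Hessian of phi is constant: H = [[6, -4], [-4, 0]].
det(H) = 6·0 − (-4)² = -16.
Since det(H) < 0, H is indefinite and the critical point is a saddle point.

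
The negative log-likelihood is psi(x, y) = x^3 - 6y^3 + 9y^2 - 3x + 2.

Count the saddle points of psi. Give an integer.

psi separates as a function of x plus a function of y, so ∇psi=0 decouples.
∂psi/∂x = 3(x - 1)(x + 1) = 0 at x ∈ {-1, 1}; ∂psi/∂y = -18y(y - 1) = 0 at y ∈ {0, 1}.
The Hessian is diagonal: diag(psi_xx, psi_yy). Second derivatives: psi_xx(-1)=-6, psi_xx(1)=6; psi_yy(0)=18, psi_yy(1)=-18.
Saddle points occur where the two diagonal entries have opposite signs: (-1, 0), (1, 1). Count: 2.

2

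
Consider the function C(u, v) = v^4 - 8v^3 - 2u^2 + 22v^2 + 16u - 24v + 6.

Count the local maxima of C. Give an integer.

C separates as a function of u plus a function of v, so ∇C=0 decouples.
∂C/∂u = -4(u - 4) = 0 at u ∈ {4}; ∂C/∂v = 4(v - 3)(v - 2)(v - 1) = 0 at v ∈ {1, 2, 3}.
The Hessian is diagonal: diag(C_uu, C_vv). Second derivatives: C_uu(4)=-4; C_vv(1)=8, C_vv(2)=-4, C_vv(3)=8.
Local maxima occur where both diagonal entries negative: (4, 2). Count: 1.

1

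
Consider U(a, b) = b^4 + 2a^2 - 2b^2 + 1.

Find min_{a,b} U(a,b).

0

U(a,b) separates as P(a) + Q(b) + 1, so its minimum is min P + min Q + 1.
P'(a) = 4a vanishes at a ∈ {0}; Q'(b) = 4b(b - 1)(b + 1) vanishes at b ∈ {-1, 0, 1}.
Local minima of P (where P''>0): P(0)=0. Local minima of Q: Q(-1)=-1, Q(1)=-1.
So the global minimum of U is P(0) + Q(-1) + 1 = 0 − 1 + 1 = 0, attained at (0, -1).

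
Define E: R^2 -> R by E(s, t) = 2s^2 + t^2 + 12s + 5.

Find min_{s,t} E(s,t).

E(s,t) separates as P(s) + Q(t) + 5, so its minimum is min P + min Q + 5.
P'(s) = 4s + 12 vanishes at s ∈ {-3}; Q'(t) = 2t vanishes at t ∈ {0}.
Local minima of P (where P''>0): P(-3)=-18. Local minima of Q: Q(0)=0.
So the global minimum of E is P(-3) + Q(0) + 5 = -18 + 0 + 5 = -13, attained at (-3, 0).

-13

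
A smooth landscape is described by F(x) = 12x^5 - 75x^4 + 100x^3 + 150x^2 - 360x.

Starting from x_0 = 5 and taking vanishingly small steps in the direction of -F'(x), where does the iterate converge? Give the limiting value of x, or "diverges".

F'(x) = 60(x - 3)(x - 2)(x - 1)(x + 1), so F'(5) = 8640.
Gradient descent moves in the -F' direction, i.e. x is decreasing.
The nearest critical point in that direction is x = 3, where F'' = 480 > 0 (a local minimum). The iterate converges there.

3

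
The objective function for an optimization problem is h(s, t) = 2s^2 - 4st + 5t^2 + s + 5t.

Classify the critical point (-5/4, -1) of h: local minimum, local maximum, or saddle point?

local minimum

The Hessian of h is constant: H = [[4, -4], [-4, 10]].
det(H) = 4·10 − (-4)² = 24.
det(H) > 0 and tr(H) = 14 > 0, so H is positive definite and the point is a local minimum.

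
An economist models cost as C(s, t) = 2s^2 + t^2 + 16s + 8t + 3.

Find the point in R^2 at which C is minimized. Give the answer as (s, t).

(-4, -4)

C(s,t) separates as P(s) + Q(t) + 3, so its minimum is min P + min Q + 3.
P'(s) = 4s + 16 vanishes at s ∈ {-4}; Q'(t) = 2(t + 4) vanishes at t ∈ {-4}.
Local minima of P (where P''>0): P(-4)=-32. Local minima of Q: Q(-4)=-16.
So the global minimum of C is P(-4) + Q(-4) + 3 = -32 − 16 + 3 = -45, attained at (-4, -4).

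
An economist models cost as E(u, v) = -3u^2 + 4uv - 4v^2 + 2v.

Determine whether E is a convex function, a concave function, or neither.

E is quadratic, so its Hessian is the constant matrix H = [[-6, 4], [4, -8]].
det(H) = 32, tr(H) = -14.
det(H) > 0 and tr(H) < 0, so H is negative definite everywhere: concave.

concave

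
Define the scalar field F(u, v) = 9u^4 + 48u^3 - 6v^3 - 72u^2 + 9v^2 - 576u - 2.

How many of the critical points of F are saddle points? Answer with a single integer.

F separates as a function of u plus a function of v, so ∇F=0 decouples.
∂F/∂u = 36(u - 2)(u + 2)(u + 4) = 0 at u ∈ {-4, -2, 2}; ∂F/∂v = -18v(v - 1) = 0 at v ∈ {0, 1}.
The Hessian is diagonal: diag(F_uu, F_vv). Second derivatives: F_uu(-4)=432, F_uu(-2)=-288, F_uu(2)=864; F_vv(0)=18, F_vv(1)=-18.
Saddle points occur where the two diagonal entries have opposite signs: (-4, 1), (-2, 0), (2, 1). Count: 3.

3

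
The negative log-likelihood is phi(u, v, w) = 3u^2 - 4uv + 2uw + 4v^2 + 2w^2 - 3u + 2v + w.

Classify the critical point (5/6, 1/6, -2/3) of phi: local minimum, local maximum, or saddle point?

The Hessian is constant: H = [[6, -4, 2], [-4, 8, 0], [2, 0, 4]].
Leading principal minors: Δ₁ = 6, Δ₂ = 32, Δ₃ = 96.
All leading minors are positive, so H is positive definite: a local minimum.

local minimum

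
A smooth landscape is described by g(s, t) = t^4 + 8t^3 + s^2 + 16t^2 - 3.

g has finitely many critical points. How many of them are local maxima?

0

g separates as a function of s plus a function of t, so ∇g=0 decouples.
∂g/∂s = 2s = 0 at s ∈ {0}; ∂g/∂t = 4t(t + 2)(t + 4) = 0 at t ∈ {-4, -2, 0}.
The Hessian is diagonal: diag(g_ss, g_tt). Second derivatives: g_ss(0)=2; g_tt(-4)=32, g_tt(-2)=-16, g_tt(0)=32.
Local maxima occur where both diagonal entries negative: none. Count: 0.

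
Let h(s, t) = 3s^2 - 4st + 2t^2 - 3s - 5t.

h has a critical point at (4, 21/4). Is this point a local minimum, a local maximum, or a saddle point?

local minimum

The Hessian of h is constant: H = [[6, -4], [-4, 4]].
det(H) = 6·4 − (-4)² = 8.
det(H) > 0 and tr(H) = 10 > 0, so H is positive definite and the point is a local minimum.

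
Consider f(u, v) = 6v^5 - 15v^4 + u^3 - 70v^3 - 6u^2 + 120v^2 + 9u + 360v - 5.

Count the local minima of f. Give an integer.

2

f separates as a function of u plus a function of v, so ∇f=0 decouples.
∂f/∂u = 3(u - 3)(u - 1) = 0 at u ∈ {1, 3}; ∂f/∂v = 30(v - 3)(v - 2)(v + 1)(v + 2) = 0 at v ∈ {-2, -1, 2, 3}.
The Hessian is diagonal: diag(f_uu, f_vv). Second derivatives: f_uu(1)=-6, f_uu(3)=6; f_vv(-2)=-600, f_vv(-1)=360, f_vv(2)=-360, f_vv(3)=600.
Local minima occur where both diagonal entries positive: (3, -1), (3, 3). Count: 2.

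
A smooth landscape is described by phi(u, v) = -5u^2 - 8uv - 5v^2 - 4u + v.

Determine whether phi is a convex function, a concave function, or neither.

concave

phi is quadratic, so its Hessian is the constant matrix H = [[-10, -8], [-8, -10]].
det(H) = 36, tr(H) = -20.
det(H) > 0 and tr(H) < 0, so H is negative definite everywhere: concave.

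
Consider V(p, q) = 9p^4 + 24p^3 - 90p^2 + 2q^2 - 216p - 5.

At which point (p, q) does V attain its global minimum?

V(p,q) separates as A(p) + B(q) − 5, so its minimum is min A + min B − 5.
A'(p) = 36(p - 2)(p + 1)(p + 3) vanishes at p ∈ {-3, -1, 2}; B'(q) = 4q vanishes at q ∈ {0}.
Local minima of A (where A''>0): A(-3)=-81, A(2)=-456. Local minima of B: B(0)=0.
So the global minimum of V is A(2) + B(0) − 5 = -456 + 0 − 5 = -461, attained at (2, 0).

(2, 0)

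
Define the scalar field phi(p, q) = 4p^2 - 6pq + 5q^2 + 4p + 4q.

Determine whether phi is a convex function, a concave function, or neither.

convex

phi is quadratic, so its Hessian is the constant matrix H = [[8, -6], [-6, 10]].
det(H) = 44, tr(H) = 18.
det(H) > 0 and tr(H) > 0, so H is positive definite everywhere: convex.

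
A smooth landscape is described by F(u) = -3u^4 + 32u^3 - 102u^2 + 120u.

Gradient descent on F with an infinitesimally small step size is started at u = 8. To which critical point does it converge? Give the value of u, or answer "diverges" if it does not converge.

diverges

F'(u) = -12(u - 5)(u - 2)(u - 1), so F'(8) = -1512.
Gradient descent moves in the -F' direction, i.e. u is increasing.
There is no critical point above u=8, and F' keeps the same sign, so the iterate runs off to +∞.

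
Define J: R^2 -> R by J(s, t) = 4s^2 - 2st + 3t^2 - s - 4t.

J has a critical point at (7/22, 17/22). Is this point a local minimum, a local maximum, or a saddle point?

The Hessian of J is constant: H = [[8, -2], [-2, 6]].
det(H) = 8·6 − (-2)² = 44.
det(H) > 0 and tr(H) = 14 > 0, so H is positive definite and the point is a local minimum.

local minimum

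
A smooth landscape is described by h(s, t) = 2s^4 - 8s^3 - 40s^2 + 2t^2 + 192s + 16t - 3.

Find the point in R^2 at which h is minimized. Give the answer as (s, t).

h(s,t) separates as P(s) + Q(t) − 3, so its minimum is min P + min Q − 3.
P'(s) = 8(s - 4)(s - 2)(s + 3) vanishes at s ∈ {-3, 2, 4}; Q'(t) = 4(t + 4) vanishes at t ∈ {-4}.
Local minima of P (where P''>0): P(-3)=-558, P(4)=128. Local minima of Q: Q(-4)=-32.
So the global minimum of h is P(-3) + Q(-4) − 3 = -558 − 32 − 3 = -593, attained at (-3, -4).

(-3, -4)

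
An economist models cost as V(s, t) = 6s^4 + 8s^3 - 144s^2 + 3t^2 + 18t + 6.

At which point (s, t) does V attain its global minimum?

(-4, -3)

V(s,t) separates as P(s) + Q(t) + 6, so its minimum is min P + min Q + 6.
P'(s) = 24s(s - 3)(s + 4) vanishes at s ∈ {-4, 0, 3}; Q'(t) = 6(t + 3) vanishes at t ∈ {-3}.
Local minima of P (where P''>0): P(-4)=-1280, P(3)=-594. Local minima of Q: Q(-3)=-27.
So the global minimum of V is P(-4) + Q(-3) + 6 = -1280 − 27 + 6 = -1301, attained at (-4, -3).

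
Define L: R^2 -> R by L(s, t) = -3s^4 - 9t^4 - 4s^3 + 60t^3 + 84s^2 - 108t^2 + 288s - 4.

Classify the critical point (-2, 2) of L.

The mixed partial ∂²L/∂s∂t is 0, so the Hessian at any point is diag(L_ss, L_tt) = diag(12(-3s^2 - 2s + 14), 36(-3t^2 + 10t - 6)).
At (-2, 2): H = diag(72, 72).
Both eigenvalues are positive, so H is positive definite: a local minimum.

local minimum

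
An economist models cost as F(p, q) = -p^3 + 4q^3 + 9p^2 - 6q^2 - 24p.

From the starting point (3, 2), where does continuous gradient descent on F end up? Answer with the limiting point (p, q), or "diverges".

F is separable, so gradient descent decouples: p follows -∂F/∂p, q follows -∂F/∂q.
∂F/∂p = -3(p - 4)(p - 2); at p=3 this is 3, so p decreases.
∂F/∂q = 12q(q - 1); at q=2 this is 24, so q decreases.
p converges to its nearest critical value 2 (a local min of the p-part); q converges to 1. The iterate converges to (2, 1).

(2, 1)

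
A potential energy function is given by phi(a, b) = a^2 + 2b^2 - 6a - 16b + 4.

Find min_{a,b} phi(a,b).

-37

phi(a,b) separates as P(a) + Q(b) + 4, so its minimum is min P + min Q + 4.
P'(a) = 2a - 6 vanishes at a ∈ {3}; Q'(b) = 4b - 16 vanishes at b ∈ {4}.
Local minima of P (where P''>0): P(3)=-9. Local minima of Q: Q(4)=-32.
So the global minimum of phi is P(3) + Q(4) + 4 = -9 − 32 + 4 = -37, attained at (3, 4).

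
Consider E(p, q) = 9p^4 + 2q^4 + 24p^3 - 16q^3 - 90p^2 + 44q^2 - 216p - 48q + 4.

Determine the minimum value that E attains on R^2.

E(p,q) separates as A(p) + B(q) + 4, so its minimum is min A + min B + 4.
A'(p) = 36(p - 2)(p + 1)(p + 3) vanishes at p ∈ {-3, -1, 2}; B'(q) = 8(q - 3)(q - 2)(q - 1) vanishes at q ∈ {1, 2, 3}.
Local minima of A (where A''>0): A(-3)=-81, A(2)=-456. Local minima of B: B(1)=-18, B(3)=-18.
So the global minimum of E is A(2) + B(1) + 4 = -456 − 18 + 4 = -470, attained at (2, 1).

-470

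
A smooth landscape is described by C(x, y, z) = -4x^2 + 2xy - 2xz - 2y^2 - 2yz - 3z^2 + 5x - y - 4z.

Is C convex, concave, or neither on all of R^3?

concave

C is quadratic, so its Hessian is the constant matrix H = [[-8, 2, -2], [2, -4, -2], [-2, -2, -6]].
Leading principal minors: -8, 28, -104.
Signs alternate −, +, − ⇒ H ≺ 0 ⇒ concave.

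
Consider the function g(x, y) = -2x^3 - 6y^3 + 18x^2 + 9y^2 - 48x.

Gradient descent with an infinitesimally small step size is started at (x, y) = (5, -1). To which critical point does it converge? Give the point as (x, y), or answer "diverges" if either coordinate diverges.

diverges

g is separable, so gradient descent decouples: x follows -∂g/∂x, y follows -∂g/∂y.
∂g/∂x = -6(x - 4)(x - 2); at x=5 this is -18, so x increases.
∂g/∂y = -18y(y - 1); at y=-1 this is -36, so y increases.
The x-coordinate has no critical point in that direction and runs off to infinity.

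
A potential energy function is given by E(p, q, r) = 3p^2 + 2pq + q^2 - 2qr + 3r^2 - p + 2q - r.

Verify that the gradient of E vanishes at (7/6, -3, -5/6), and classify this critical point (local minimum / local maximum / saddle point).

local minimum

∇E = (6p + 2q - 1, 2p + 2q - 2r + 2, -2q + 6r - 1); substituting (7/6, -3, -5/6) gives ∇E = (0, 0, 0), so (7/6, -3, -5/6) is indeed a critical point.
The Hessian is constant: H = [[6, 2, 0], [2, 2, -2], [0, -2, 6]].
Leading principal minors: Δ₁ = 6, Δ₂ = 8, Δ₃ = 24.
All leading minors are positive, so H is positive definite: a local minimum.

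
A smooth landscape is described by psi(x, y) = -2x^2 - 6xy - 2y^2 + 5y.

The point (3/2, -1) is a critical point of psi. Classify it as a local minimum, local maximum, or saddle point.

saddle point

The Hessian of psi is constant: H = [[-4, -6], [-6, -4]].
det(H) = (-4)·(-4) − (-6)² = -20.
Since det(H) < 0, H is indefinite and the critical point is a saddle point.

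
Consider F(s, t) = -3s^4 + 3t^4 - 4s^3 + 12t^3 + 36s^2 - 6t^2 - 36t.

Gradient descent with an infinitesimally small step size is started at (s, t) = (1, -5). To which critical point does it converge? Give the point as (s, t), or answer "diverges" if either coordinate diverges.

(0, -3)

F is separable, so gradient descent decouples: s follows -∂F/∂s, t follows -∂F/∂t.
∂F/∂s = -12s(s - 2)(s + 3); at s=1 this is 48, so s decreases.
∂F/∂t = 12(t - 1)(t + 1)(t + 3); at t=-5 this is -576, so t increases.
s converges to its nearest critical value 0 (a local min of the s-part); t converges to -3. The iterate converges to (0, -3).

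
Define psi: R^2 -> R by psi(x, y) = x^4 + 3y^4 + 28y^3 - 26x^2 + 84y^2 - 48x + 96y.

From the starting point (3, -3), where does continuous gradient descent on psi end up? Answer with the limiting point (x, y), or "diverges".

(4, -4)

psi is separable, so gradient descent decouples: x follows -∂psi/∂x, y follows -∂psi/∂y.
∂psi/∂x = 4(x - 4)(x + 1)(x + 3); at x=3 this is -96, so x increases.
∂psi/∂y = 12(y + 1)(y + 2)(y + 4); at y=-3 this is 24, so y decreases.
x converges to its nearest critical value 4 (a local min of the x-part); y converges to -4. The iterate converges to (4, -4).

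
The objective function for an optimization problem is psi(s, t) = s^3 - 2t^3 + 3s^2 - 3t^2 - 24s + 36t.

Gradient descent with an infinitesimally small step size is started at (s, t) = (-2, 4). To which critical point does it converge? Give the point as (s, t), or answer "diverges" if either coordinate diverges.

diverges

psi is separable, so gradient descent decouples: s follows -∂psi/∂s, t follows -∂psi/∂t.
∂psi/∂s = 3(s - 2)(s + 4); at s=-2 this is -24, so s increases.
∂psi/∂t = -6(t - 2)(t + 3); at t=4 this is -84, so t increases.
The t-coordinate has no critical point in that direction and runs off to infinity.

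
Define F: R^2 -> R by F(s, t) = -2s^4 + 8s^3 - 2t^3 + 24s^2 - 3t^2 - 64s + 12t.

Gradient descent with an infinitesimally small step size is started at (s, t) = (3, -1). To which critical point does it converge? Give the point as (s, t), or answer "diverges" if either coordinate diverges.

(1, -2)

F is separable, so gradient descent decouples: s follows -∂F/∂s, t follows -∂F/∂t.
∂F/∂s = -8(s - 4)(s - 1)(s + 2); at s=3 this is 80, so s decreases.
∂F/∂t = -6(t - 1)(t + 2); at t=-1 this is 12, so t decreases.
s converges to its nearest critical value 1 (a local min of the s-part); t converges to -2. The iterate converges to (1, -2).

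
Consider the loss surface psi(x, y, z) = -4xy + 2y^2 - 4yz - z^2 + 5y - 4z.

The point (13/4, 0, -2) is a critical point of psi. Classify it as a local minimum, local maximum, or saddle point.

The Hessian is constant: H = [[0, -4, 0], [-4, 4, -4], [0, -4, -2]].
Leading principal minors: Δ₁ = 0, Δ₂ = -16, Δ₃ = 32.
The minors fit neither the all-positive nor the alternating-sign pattern, so H is indefinite: a saddle point.

saddle point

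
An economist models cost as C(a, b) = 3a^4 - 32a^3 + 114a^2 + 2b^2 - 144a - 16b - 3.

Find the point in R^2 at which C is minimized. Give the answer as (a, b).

(1, 4)

C(a,b) separates as P(a) + Q(b) − 3, so its minimum is min P + min Q − 3.
P'(a) = 12(a - 4)(a - 3)(a - 1) vanishes at a ∈ {1, 3, 4}; Q'(b) = 4b - 16 vanishes at b ∈ {4}.
Local minima of P (where P''>0): P(1)=-59, P(4)=-32. Local minima of Q: Q(4)=-32.
So the global minimum of C is P(1) + Q(4) − 3 = -59 − 32 − 3 = -94, attained at (1, 4).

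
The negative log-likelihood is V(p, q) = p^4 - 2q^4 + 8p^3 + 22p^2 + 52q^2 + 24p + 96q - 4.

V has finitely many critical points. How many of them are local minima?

2

V separates as a function of p plus a function of q, so ∇V=0 decouples.
∂V/∂p = 4(p + 1)(p + 2)(p + 3) = 0 at p ∈ {-3, -2, -1}; ∂V/∂q = -8(q - 4)(q + 1)(q + 3) = 0 at q ∈ {-3, -1, 4}.
The Hessian is diagonal: diag(V_pp, V_qq). Second derivatives: V_pp(-3)=8, V_pp(-2)=-4, V_pp(-1)=8; V_qq(-3)=-112, V_qq(-1)=80, V_qq(4)=-280.
Local minima occur where both diagonal entries positive: (-3, -1), (-1, -1). Count: 2.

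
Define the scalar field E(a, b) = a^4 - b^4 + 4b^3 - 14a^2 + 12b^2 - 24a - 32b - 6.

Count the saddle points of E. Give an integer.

E separates as a function of a plus a function of b, so ∇E=0 decouples.
∂E/∂a = 4(a - 3)(a + 1)(a + 2) = 0 at a ∈ {-2, -1, 3}; ∂E/∂b = -4(b - 4)(b - 1)(b + 2) = 0 at b ∈ {-2, 1, 4}.
The Hessian is diagonal: diag(E_aa, E_bb). Second derivatives: E_aa(-2)=20, E_aa(-1)=-16, E_aa(3)=80; E_bb(-2)=-72, E_bb(1)=36, E_bb(4)=-72.
Saddle points occur where the two diagonal entries have opposite signs: (-2, -2), (-2, 4), (-1, 1), (3, -2), (3, 4). Count: 5.

5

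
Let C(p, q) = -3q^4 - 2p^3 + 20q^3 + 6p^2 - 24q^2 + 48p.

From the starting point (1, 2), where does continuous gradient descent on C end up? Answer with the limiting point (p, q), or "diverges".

(-2, 1)

C is separable, so gradient descent decouples: p follows -∂C/∂p, q follows -∂C/∂q.
∂C/∂p = -6(p - 4)(p + 2); at p=1 this is 54, so p decreases.
∂C/∂q = -12q(q - 4)(q - 1); at q=2 this is 48, so q decreases.
p converges to its nearest critical value -2 (a local min of the p-part); q converges to 1. The iterate converges to (-2, 1).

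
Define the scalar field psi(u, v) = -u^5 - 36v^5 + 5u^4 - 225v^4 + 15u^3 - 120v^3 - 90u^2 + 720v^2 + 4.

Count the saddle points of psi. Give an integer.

8

psi separates as a function of u plus a function of v, so ∇psi=0 decouples.
∂psi/∂u = -5u(u - 4)(u - 3)(u + 3) = 0 at u ∈ {-3, 0, 3, 4}; ∂psi/∂v = -180v(v - 1)(v + 2)(v + 4) = 0 at v ∈ {-4, -2, 0, 1}.
The Hessian is diagonal: diag(psi_uu, psi_vv). Second derivatives: psi_uu(-3)=630, psi_uu(0)=-180, psi_uu(3)=90, psi_uu(4)=-140; psi_vv(-4)=7200, psi_vv(-2)=-2160, psi_vv(0)=1440, psi_vv(1)=-2700.
Saddle points occur where the two diagonal entries have opposite signs: (-3, -2), (-3, 1), (0, -4), (0, 0), (3, -2), (3, 1), (4, -4), (4, 0). Count: 8.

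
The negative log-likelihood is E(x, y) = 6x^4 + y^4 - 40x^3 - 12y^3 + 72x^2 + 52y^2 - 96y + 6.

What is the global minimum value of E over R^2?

E(x,y) separates as P(x) + Q(y) + 6, so its minimum is min P + min Q + 6.
P'(x) = 24x(x - 3)(x - 2) vanishes at x ∈ {0, 2, 3}; Q'(y) = 4(y - 4)(y - 3)(y - 2) vanishes at y ∈ {2, 3, 4}.
Local minima of P (where P''>0): P(0)=0, P(3)=54. Local minima of Q: Q(2)=-64, Q(4)=-64.
So the global minimum of E is P(0) + Q(2) + 6 = 0 − 64 + 6 = -58, attained at (0, 2).

-58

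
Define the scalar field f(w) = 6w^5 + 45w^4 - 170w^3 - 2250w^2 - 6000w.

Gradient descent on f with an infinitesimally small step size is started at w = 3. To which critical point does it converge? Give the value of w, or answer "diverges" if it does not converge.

5

f'(w) = 30(w - 5)(w + 2)(w + 4)(w + 5), so f'(3) = -16800.
Gradient descent moves in the -f' direction, i.e. w is increasing.
The nearest critical point in that direction is w = 5, where f'' = 18900 > 0 (a local minimum). The iterate converges there.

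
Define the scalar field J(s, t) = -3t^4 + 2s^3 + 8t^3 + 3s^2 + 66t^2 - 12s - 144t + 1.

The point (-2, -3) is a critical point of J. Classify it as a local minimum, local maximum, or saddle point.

local maximum

The mixed partial ∂²J/∂s∂t is 0, so the Hessian at any point is diag(J_ss, J_tt) = diag(6(2s + 1), 12(-3t^2 + 4t + 11)).
At (-2, -3): H = diag(-18, -336).
Both eigenvalues are negative, so H is negative definite: a local maximum.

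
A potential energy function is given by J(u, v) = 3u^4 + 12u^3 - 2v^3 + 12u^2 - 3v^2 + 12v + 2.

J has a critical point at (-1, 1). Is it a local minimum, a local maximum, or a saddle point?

local maximum

The mixed partial ∂²J/∂u∂v is 0, so the Hessian at any point is diag(J_uu, J_vv) = diag(12(3u^2 + 6u + 2), -6(2v + 1)).
At (-1, 1): H = diag(-12, -18).
Both eigenvalues are negative, so H is negative definite: a local maximum.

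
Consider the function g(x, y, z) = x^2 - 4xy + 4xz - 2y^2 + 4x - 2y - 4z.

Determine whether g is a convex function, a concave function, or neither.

g is quadratic, so its Hessian is the constant matrix H = [[2, -4, 4], [-4, -4, 0], [4, 0, 0]].
Leading principal minors: 2, -24, 64.
Neither pattern holds ⇒ H is indefinite ⇒ neither convex nor concave.

neither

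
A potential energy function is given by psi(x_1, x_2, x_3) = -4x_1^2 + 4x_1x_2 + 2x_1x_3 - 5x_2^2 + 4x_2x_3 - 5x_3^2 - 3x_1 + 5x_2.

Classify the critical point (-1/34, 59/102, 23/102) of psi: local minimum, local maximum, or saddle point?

local maximum

The Hessian is constant: H = [[-8, 4, 2], [4, -10, 4], [2, 4, -10]].
Leading principal minors: Δ₁ = -8, Δ₂ = 64, Δ₃ = -408.
The minors alternate sign starting negative (−, +, −), so H is negative definite: a local maximum.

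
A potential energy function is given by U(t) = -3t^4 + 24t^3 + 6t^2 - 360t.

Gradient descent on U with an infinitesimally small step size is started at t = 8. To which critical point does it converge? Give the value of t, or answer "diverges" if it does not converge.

diverges

U'(t) = -12(t - 5)(t - 3)(t + 2), so U'(8) = -1800.
Gradient descent moves in the -U' direction, i.e. t is increasing.
There is no critical point above t=8, and U' keeps the same sign, so the iterate runs off to +∞.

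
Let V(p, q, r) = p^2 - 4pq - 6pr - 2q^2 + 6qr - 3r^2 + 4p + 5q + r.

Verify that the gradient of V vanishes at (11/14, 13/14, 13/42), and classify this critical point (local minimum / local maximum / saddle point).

saddle point

∇V = (2p - 4q - 6r + 4, -4p - 4q + 6r + 5, -6p + 6q - 6r + 1); substituting (11/14, 13/14, 13/42) gives ∇V = (0, 0, 0), so (11/14, 13/14, 13/42) is indeed a critical point.
The Hessian is constant: H = [[2, -4, -6], [-4, -4, 6], [-6, 6, -6]].
Leading principal minors: Δ₁ = 2, Δ₂ = -24, Δ₃ = 504.
The minors fit neither the all-positive nor the alternating-sign pattern, so H is indefinite: a saddle point.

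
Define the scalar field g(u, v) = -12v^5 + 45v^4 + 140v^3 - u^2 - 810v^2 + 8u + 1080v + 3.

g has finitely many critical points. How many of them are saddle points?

g separates as a function of u plus a function of v, so ∇g=0 decouples.
∂g/∂u = -2(u - 4) = 0 at u ∈ {4}; ∂g/∂v = -60(v - 3)(v - 2)(v - 1)(v + 3) = 0 at v ∈ {-3, 1, 2, 3}.
The Hessian is diagonal: diag(g_uu, g_vv). Second derivatives: g_uu(4)=-2; g_vv(-3)=7200, g_vv(1)=-480, g_vv(2)=300, g_vv(3)=-720.
Saddle points occur where the two diagonal entries have opposite signs: (4, -3), (4, 2). Count: 2.

2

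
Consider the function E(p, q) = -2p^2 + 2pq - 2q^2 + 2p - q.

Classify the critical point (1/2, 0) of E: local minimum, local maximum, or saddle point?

The Hessian of E is constant: H = [[-4, 2], [2, -4]].
det(H) = (-4)·(-4) − 2² = 12.
det(H) > 0 and tr(H) = -8 < 0, so H is negative definite and the point is a local maximum.

local maximum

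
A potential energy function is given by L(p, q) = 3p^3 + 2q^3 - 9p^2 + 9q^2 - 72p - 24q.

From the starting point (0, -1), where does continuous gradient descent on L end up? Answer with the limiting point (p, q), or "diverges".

(4, 1)

L is separable, so gradient descent decouples: p follows -∂L/∂p, q follows -∂L/∂q.
∂L/∂p = 9(p - 4)(p + 2); at p=0 this is -72, so p increases.
∂L/∂q = 6(q - 1)(q + 4); at q=-1 this is -36, so q increases.
p converges to its nearest critical value 4 (a local min of the p-part); q converges to 1. The iterate converges to (4, 1).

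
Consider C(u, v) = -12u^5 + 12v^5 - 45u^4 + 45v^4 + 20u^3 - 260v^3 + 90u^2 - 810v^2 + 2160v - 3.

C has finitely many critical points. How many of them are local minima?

4

C separates as a function of u plus a function of v, so ∇C=0 decouples.
∂C/∂u = -60u(u - 1)(u + 1)(u + 3) = 0 at u ∈ {-3, -1, 0, 1}; ∂C/∂v = 60(v - 3)(v - 1)(v + 3)(v + 4) = 0 at v ∈ {-4, -3, 1, 3}.
The Hessian is diagonal: diag(C_uu, C_vv). Second derivatives: C_uu(-3)=1440, C_uu(-1)=-240, C_uu(0)=180, C_uu(1)=-480; C_vv(-4)=-2100, C_vv(-3)=1440, C_vv(1)=-2400, C_vv(3)=5040.
Local minima occur where both diagonal entries positive: (-3, -3), (-3, 3), (0, -3), (0, 3). Count: 4.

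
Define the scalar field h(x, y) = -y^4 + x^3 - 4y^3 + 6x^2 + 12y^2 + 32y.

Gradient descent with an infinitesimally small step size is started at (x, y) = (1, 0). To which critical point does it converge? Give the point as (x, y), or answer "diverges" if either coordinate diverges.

(0, -1)

h is separable, so gradient descent decouples: x follows -∂h/∂x, y follows -∂h/∂y.
∂h/∂x = 3x(x + 4); at x=1 this is 15, so x decreases.
∂h/∂y = -4(y - 2)(y + 1)(y + 4); at y=0 this is 32, so y decreases.
x converges to its nearest critical value 0 (a local min of the x-part); y converges to -1. The iterate converges to (0, -1).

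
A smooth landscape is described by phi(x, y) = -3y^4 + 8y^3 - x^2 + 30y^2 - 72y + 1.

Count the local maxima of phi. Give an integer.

phi separates as a function of x plus a function of y, so ∇phi=0 decouples.
∂phi/∂x = -2x = 0 at x ∈ {0}; ∂phi/∂y = -12(y - 3)(y - 1)(y + 2) = 0 at y ∈ {-2, 1, 3}.
The Hessian is diagonal: diag(phi_xx, phi_yy). Second derivatives: phi_xx(0)=-2; phi_yy(-2)=-180, phi_yy(1)=72, phi_yy(3)=-120.
Local maxima occur where both diagonal entries negative: (0, -2), (0, 3). Count: 2.

2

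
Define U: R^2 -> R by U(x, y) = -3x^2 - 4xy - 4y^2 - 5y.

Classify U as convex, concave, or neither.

concave

U is quadratic, so its Hessian is the constant matrix H = [[-6, -4], [-4, -8]].
det(H) = 32, tr(H) = -14.
det(H) > 0 and tr(H) < 0, so H is negative definite everywhere: concave.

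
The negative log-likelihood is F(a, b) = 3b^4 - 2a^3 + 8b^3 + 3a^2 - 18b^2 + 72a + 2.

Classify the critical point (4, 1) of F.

saddle point

The mixed partial ∂²F/∂a∂b is 0, so the Hessian at any point is diag(F_aa, F_bb) = diag(6(-2a + 1), 12(3b^2 + 4b - 3)).
At (4, 1): H = diag(-42, 48).
The eigenvalues have opposite signs, so H is indefinite: a saddle point.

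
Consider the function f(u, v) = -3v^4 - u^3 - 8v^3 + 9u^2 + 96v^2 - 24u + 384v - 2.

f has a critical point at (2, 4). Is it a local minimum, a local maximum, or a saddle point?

saddle point

The mixed partial ∂²f/∂u∂v is 0, so the Hessian at any point is diag(f_uu, f_vv) = diag(6(-u + 3), 12(-3v^2 - 4v + 16)).
At (2, 4): H = diag(6, -576).
The eigenvalues have opposite signs, so H is indefinite: a saddle point.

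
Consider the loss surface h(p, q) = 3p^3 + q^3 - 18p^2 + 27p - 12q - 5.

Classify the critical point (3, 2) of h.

local minimum

The mixed partial ∂²h/∂p∂q is 0, so the Hessian at any point is diag(h_pp, h_qq) = diag(18(p - 2), 6q).
At (3, 2): H = diag(18, 12).
Both eigenvalues are positive, so H is positive definite: a local minimum.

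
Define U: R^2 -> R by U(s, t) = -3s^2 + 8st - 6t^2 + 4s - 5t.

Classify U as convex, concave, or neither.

concave

U is quadratic, so its Hessian is the constant matrix H = [[-6, 8], [8, -12]].
det(H) = 8, tr(H) = -18.
det(H) > 0 and tr(H) < 0, so H is negative definite everywhere: concave.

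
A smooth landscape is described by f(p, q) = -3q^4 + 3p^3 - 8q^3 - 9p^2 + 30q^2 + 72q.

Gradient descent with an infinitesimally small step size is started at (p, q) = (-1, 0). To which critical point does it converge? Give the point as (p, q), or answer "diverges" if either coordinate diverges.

f is separable, so gradient descent decouples: p follows -∂f/∂p, q follows -∂f/∂q.
∂f/∂p = 9p(p - 2); at p=-1 this is 27, so p decreases.
∂f/∂q = -12(q - 2)(q + 1)(q + 3); at q=0 this is 72, so q decreases.
The p-coordinate has no critical point in that direction and runs off to infinity.

diverges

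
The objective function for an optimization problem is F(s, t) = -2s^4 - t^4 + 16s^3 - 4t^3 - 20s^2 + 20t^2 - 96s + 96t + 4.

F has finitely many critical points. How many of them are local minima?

F separates as a function of s plus a function of t, so ∇F=0 decouples.
∂F/∂s = -8(s - 4)(s - 3)(s + 1) = 0 at s ∈ {-1, 3, 4}; ∂F/∂t = -4(t - 3)(t + 2)(t + 4) = 0 at t ∈ {-4, -2, 3}.
The Hessian is diagonal: diag(F_ss, F_tt). Second derivatives: F_ss(-1)=-160, F_ss(3)=32, F_ss(4)=-40; F_tt(-4)=-56, F_tt(-2)=40, F_tt(3)=-140.
Local minima occur where both diagonal entries positive: (3, -2). Count: 1.

1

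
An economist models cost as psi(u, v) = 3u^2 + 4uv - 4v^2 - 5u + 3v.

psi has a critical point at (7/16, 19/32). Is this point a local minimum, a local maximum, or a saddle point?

saddle point

The Hessian of psi is constant: H = [[6, 4], [4, -8]].
det(H) = 6·(-8) − 4² = -64.
Since det(H) < 0, H is indefinite and the critical point is a saddle point.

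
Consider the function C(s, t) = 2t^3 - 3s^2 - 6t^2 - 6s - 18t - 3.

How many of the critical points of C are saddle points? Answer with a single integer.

C separates as a function of s plus a function of t, so ∇C=0 decouples.
∂C/∂s = -6(s + 1) = 0 at s ∈ {-1}; ∂C/∂t = 6(t - 3)(t + 1) = 0 at t ∈ {-1, 3}.
The Hessian is diagonal: diag(C_ss, C_tt). Second derivatives: C_ss(-1)=-6; C_tt(-1)=-24, C_tt(3)=24.
Saddle points occur where the two diagonal entries have opposite signs: (-1, 3). Count: 1.

1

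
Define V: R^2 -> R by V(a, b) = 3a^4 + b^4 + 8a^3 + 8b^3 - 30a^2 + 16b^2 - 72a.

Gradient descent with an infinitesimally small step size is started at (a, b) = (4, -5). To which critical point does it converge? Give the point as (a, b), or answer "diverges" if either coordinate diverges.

V is separable, so gradient descent decouples: a follows -∂V/∂a, b follows -∂V/∂b.
∂V/∂a = 12(a - 2)(a + 1)(a + 3); at a=4 this is 840, so a decreases.
∂V/∂b = 4b(b + 2)(b + 4); at b=-5 this is -60, so b increases.
a converges to its nearest critical value 2 (a local min of the a-part); b converges to -4. The iterate converges to (2, -4).

(2, -4)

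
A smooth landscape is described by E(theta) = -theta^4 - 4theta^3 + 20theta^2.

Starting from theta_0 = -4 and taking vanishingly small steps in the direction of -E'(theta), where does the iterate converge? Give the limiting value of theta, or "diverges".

0

E'(theta) = -4theta(theta - 2)(theta + 5), so E'(-4) = -96.
Gradient descent moves in the -E' direction, i.e. theta is increasing.
The nearest critical point in that direction is theta = 0, where E'' = 40 > 0 (a local minimum). The iterate converges there.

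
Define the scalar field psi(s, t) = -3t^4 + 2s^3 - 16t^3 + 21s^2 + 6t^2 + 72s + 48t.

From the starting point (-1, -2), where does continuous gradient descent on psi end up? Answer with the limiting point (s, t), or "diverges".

psi is separable, so gradient descent decouples: s follows -∂psi/∂s, t follows -∂psi/∂t.
∂psi/∂s = 6(s + 3)(s + 4); at s=-1 this is 36, so s decreases.
∂psi/∂t = -12(t - 1)(t + 1)(t + 4); at t=-2 this is -72, so t increases.
s converges to its nearest critical value -3 (a local min of the s-part); t converges to -1. The iterate converges to (-3, -1).

(-3, -1)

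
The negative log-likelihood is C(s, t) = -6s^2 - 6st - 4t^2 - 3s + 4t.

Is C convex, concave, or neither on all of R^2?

C is quadratic, so its Hessian is the constant matrix H = [[-12, -6], [-6, -8]].
det(H) = 60, tr(H) = -20.
det(H) > 0 and tr(H) < 0, so H is negative definite everywhere: concave.

concave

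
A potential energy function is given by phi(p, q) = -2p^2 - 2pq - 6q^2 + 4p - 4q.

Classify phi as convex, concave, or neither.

concave

phi is quadratic, so its Hessian is the constant matrix H = [[-4, -2], [-2, -12]].
det(H) = 44, tr(H) = -16.
det(H) > 0 and tr(H) < 0, so H is negative definite everywhere: concave.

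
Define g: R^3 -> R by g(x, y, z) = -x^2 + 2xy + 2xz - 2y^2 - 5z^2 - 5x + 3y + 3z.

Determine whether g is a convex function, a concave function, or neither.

concave

g is quadratic, so its Hessian is the constant matrix H = [[-2, 2, 2], [2, -4, 0], [2, 0, -10]].
Leading principal minors: -2, 4, -24.
Signs alternate −, +, − ⇒ H ≺ 0 ⇒ concave.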